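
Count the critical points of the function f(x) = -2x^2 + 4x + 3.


Find where f'(x) = 0:
f'(x) = -4x + 4
Set f'(x) = 0:
-4x + 4 = 0
x = -4 / (-4) = 1
This is a linear equation in x, so there is exactly one solution.
Number of critical points: 1

1


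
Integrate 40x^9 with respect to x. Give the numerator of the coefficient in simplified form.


Apply the power rule for integration:
integral of ax^n dx = a/(n+1) * x^(n+1) + C
integral of 40x^9 dx
= 40/10 * x^10 + C
= 4 * x^10 + C
The coefficient in lowest terms is 4 = 4/1, so its numerator is 4

4


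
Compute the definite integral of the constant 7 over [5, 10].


The integral of a constant k over [a, b] equals k * (b - a).
integral from 5 to 10 of 7 dx
= 7 * (10 - 5)
= 7 * 5
= 35

35


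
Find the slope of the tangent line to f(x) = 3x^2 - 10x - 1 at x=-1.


The slope of the tangent line equals f'(x) at the point.
f(x) = 3x^2 - 10x - 1
f'(x) = 6x - 10
At x = -1:
f'(-1) = 6 * (-1) - 10
= -6 - 10
= -16

-16


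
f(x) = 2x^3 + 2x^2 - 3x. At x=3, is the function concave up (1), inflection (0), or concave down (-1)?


Concavity is determined by the sign of f''(x).
f(x) = 2x^3 + 2x^2 - 3x
f'(x) = 6x^2 + 4x - 3
f''(x) = 12x + 4
f''(3) = 12 * 3 + 4
= 36 + 4
= 40
Since f''(3) > 0, the function is concave up (1)

1


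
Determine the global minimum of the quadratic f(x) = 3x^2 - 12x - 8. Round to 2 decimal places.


For a quadratic f(x) = ax^2 + bx + c with a > 0, the minimum is at the vertex.
Vertex x-coordinate: x = -b/(2a)
x = -(-12) / (2 * 3)
x = 12/6 = 2
Substitute back to find the minimum value:
f(2) = 3 * 2^2 - 12 * 2 - 8
= 12 - 24 - 8
= -20 = -20.00

-20.00


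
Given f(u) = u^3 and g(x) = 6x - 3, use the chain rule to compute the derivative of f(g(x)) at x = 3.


Using the chain rule: (f(g(x)))' = f'(g(x)) * g'(x)
First, find g(3):
g(3) = 6 * 3 - 3 = 15
Next, f'(u) = 3u^2
And g'(x) = 6
So f'(g(3)) * g'(3)
= 3 * 15^2 * 6
= 3 * 225 * 6
= 4050

4050


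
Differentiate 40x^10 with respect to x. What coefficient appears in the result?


We apply the power rule: d/dx [ax^n] = a*n * x^(n-1)
d/dx [40x^10]
= 40 * 10 * x^(10-1)
= 400x^9
The coefficient is 400

400


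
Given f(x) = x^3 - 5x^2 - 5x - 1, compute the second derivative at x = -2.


First derivative:
f'(x) = 3x^2 - 10x - 5
Second derivative:
f''(x) = 6x - 10
Substitute x = -2:
f''(-2) = 6 * (-2) - 10
= -12 - 10
= -22

-22


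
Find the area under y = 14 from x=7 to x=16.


The area under a constant function y = 14 is a rectangle.
Width = 16 - 7 = 9
Height = 14
Area = width * height
= 9 * 14
= 126

126


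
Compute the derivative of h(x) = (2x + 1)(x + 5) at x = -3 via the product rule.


Let u(x) = 2x + 1 and v(x) = x + 5
u'(x) = 2
v'(x) = 1
Product rule: h'(x) = u'(x)*v(x) + u(x)*v'(x)
= 2 * (x + 5) + (2x + 1) * 1
At x = -3:
u(-3) = 2 * (-3) + 1 = -5
v(-3) = 1 * (-3) + 5 = 2
h'(-3) = 2 * 2 + (-5) * 1
= 4 - 5
= -1

-1


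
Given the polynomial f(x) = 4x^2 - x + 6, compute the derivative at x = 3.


Differentiate term by term using power and sum rules:
f(x) = 4x^2 - x + 6
f'(x) = 8x - 1
Substitute x = 3:
f'(3) = 8 * 3 - 1
= 24 - 1
= 23

23


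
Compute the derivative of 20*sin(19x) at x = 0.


Apply the chain rule to differentiate 20*sin(19x):
d/dx [20*sin(19x)]
= 20 * cos(19x) * d/dx(19x)
= 20 * 19 * cos(19x)
= 380 * cos(19x)
Evaluate at x = 0:
= 380 * cos(0)
= 380 * 1
= 380

380


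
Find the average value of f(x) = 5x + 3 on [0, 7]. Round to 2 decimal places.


Average value = 1/(b-a) * integral from a to b of f(x) dx
First compute the integral of 5x + 3:
F(x) = (5/2)x^2 + 3x
F(7) = 5/2 * 49 + 3 * 7 = 287/2
F(0) = 5/2 * 0 + 3 * 0 = 0
Integral = 287/2 - 0 = 287/2
Average = (287/2) / (7 - 0) = (287/2) / 7
= 41/2 = 20.50

20.50


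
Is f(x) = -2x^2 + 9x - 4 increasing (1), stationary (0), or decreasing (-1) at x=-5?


Compute f'(x) to determine behavior:
f'(x) = -4x + 9
f'(-5) = -4 * (-5) + 9
= 20 + 9
= 29
Since f'(-5) > 0, the function is increasing (1)

1


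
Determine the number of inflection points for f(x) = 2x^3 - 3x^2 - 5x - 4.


Inflection points occur where f''(x) = 0 and concavity changes.
f(x) = 2x^3 - 3x^2 - 5x - 4
f'(x) = 6x^2 - 6x - 5
f''(x) = 12x - 6
Set f''(x) = 0:
12x - 6 = 0
x = 6 / 12 = 1/2
Since f''(x) is linear (degree 1), it changes sign at this point.
Therefore there is exactly 1 inflection point.

1


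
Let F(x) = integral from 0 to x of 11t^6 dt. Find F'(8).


By the Fundamental Theorem of Calculus (Part 1):
If F(x) = integral from 0 to x of f(t) dt, then F'(x) = f(x)
Here f(t) = 11t^6
So F'(x) = 11x^6
Evaluate at x = 8:
F'(8) = 11 * 8^6
= 11 * 262144
= 2883584

2883584


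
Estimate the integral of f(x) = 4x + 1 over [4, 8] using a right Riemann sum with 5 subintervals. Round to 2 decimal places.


Right Riemann sum uses right endpoints of each subinterval.
Interval: [4, 8], n = 5
dx = (8 - 4) / 5 = 4/5
Right endpoints: [24/5, 28/5, 32/5, 36/5, 8]
f values: [101/5, 117/5, 133/5, 149/5, 33]
Sum = dx * (sum of f values)
= 4/5 * 133
= 532/5 = 106.40

106.40


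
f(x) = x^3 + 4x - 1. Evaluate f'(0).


Differentiate f(x) = x^3 + 4x - 1 term by term:
f'(x) = 3x^2 + 4
Substitute x = 0:
f'(0) = 3 * 0^2 + 0 * 0 + 4
= 0 + 0 + 4
= 4

4


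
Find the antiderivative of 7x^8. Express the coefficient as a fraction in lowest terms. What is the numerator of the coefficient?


Apply the power rule for integration:
integral of ax^n dx = a/(n+1) * x^(n+1) + C
integral of 7x^8 dx
= 7/9 * x^9 + C
The coefficient in lowest terms is 7/9, and its numerator is 7

7


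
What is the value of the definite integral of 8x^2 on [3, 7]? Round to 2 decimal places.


Find the antiderivative of 8x^2:
F(x) = 8/3 * x^3
Apply the Fundamental Theorem of Calculus:
F(7) - F(3)
= 8/3 * 7^3 - 8/3 * 3^3
= 8/3 * (343 - 27)
= 8/3 * 316
= 2528/3 ≈ 842.67

842.67


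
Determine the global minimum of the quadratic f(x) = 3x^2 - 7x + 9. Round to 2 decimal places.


For a quadratic f(x) = ax^2 + bx + c with a > 0, the minimum is at the vertex.
Vertex x-coordinate: x = -b/(2a)
x = -(-7) / (2 * 3)
x = 7/6
Substitute back to find the minimum value:
f(7/6) = 3 * (7/6)^2 - 7 * (7/6) + 9
= 49/12 - 49/6 + 9
= 59/12 ≈ 4.92

4.92


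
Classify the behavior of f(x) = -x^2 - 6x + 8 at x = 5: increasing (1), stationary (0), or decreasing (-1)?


Compute f'(x) to determine behavior:
f'(x) = -2x - 6
f'(5) = -2 * 5 - 6
= -10 - 6
= -16
Since f'(5) < 0, the function is decreasing (-1)

-1


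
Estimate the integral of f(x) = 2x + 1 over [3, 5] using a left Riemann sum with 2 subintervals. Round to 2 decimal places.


Left Riemann sum uses left endpoints of each subinterval.
Interval: [3, 5], n = 2
dx = (5 - 3) / 2 = 1
Left endpoints: [3, 4]
f values: [7, 9]
Sum = dx * (sum of f values)
= 1 * 16
= 16 = 16.00

16.00


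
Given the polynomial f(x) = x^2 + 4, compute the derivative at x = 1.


Differentiate term by term using power and sum rules:
f(x) = x^2 + 4
f'(x) = 2x
Substitute x = 1:
f'(1) = 2 * 1 + 0
= 2 + 0
= 2

2


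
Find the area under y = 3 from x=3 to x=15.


The area under a constant function y = 3 is a rectangle.
Width = 15 - 3 = 12
Height = 3
Area = width * height
= 12 * 3
= 36

36


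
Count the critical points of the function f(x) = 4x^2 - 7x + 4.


Find where f'(x) = 0:
f'(x) = 8x - 7
Set f'(x) = 0:
8x - 7 = 0
x = 7 / 8 = 7/8
This is a linear equation in x, so there is exactly one solution.
Number of critical points: 1

1


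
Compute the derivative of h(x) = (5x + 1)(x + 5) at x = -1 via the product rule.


Let u(x) = 5x + 1 and v(x) = x + 5
u'(x) = 5
v'(x) = 1
Product rule: h'(x) = u'(x)*v(x) + u(x)*v'(x)
= 5 * (x + 5) + (5x + 1) * 1
At x = -1:
u(-1) = 5 * (-1) + 1 = -4
v(-1) = 1 * (-1) + 5 = 4
h'(-1) = 5 * 4 + (-4) * 1
= 20 - 4
= 16

16


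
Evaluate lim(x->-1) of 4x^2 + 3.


Since polynomials are continuous, we use direct substitution.
lim(x->-1) of 4x^2 + 3
= 4 * (-1)^2 + 0 * (-1) + 3
= 4 + 0 + 3
= 7

7


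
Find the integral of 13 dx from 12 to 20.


The integral of a constant k over [a, b] equals k * (b - a).
integral from 12 to 20 of 13 dx
= 13 * (20 - 12)
= 13 * 8
= 104

104


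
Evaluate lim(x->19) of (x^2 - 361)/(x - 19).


Direct substitution gives 0/0, so we factor the numerator.
Factor: (x^2 - 361) = (x - 19)(x + 19)
Cancel the common factor (x - 19):
(x^2 - 361)/(x - 19) = (x + 19)
Now substitute x = 19:
= (19 + 19) = 38

38


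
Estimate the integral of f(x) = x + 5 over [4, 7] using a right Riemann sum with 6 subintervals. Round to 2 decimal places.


Right Riemann sum uses right endpoints of each subinterval.
Interval: [4, 7], n = 6
dx = (7 - 4) / 6 = 1/2
Right endpoints: [9/2, 5, 11/2, 6, 13/2, 7]
f values: [19/2, 10, 21/2, 11, 23/2, 12]
Sum = dx * (sum of f values)
= 1/2 * 129/2
= 129/4 = 32.25

32.25


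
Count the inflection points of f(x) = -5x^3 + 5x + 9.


Inflection points occur where f''(x) = 0 and concavity changes.
f(x) = -5x^3 + 5x + 9
f'(x) = -15x^2 + 5
f''(x) = -30x
Set f''(x) = 0:
-30x = 0
x = 0 / (-30) = 0
Since f''(x) is linear (degree 1), it changes sign at this point.
Therefore there is exactly 1 inflection point.

1


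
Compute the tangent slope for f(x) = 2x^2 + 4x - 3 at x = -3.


The slope of the tangent line equals f'(x) at the point.
f(x) = 2x^2 + 4x - 3
f'(x) = 4x + 4
At x = -3:
f'(-3) = 4 * (-3) + 4
= -12 + 4
= -8

-8


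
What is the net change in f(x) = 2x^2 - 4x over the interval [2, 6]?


Net change = f(b) - f(a)
f(x) = 2x^2 - 4x
Compute f(6):
f(6) = 2 * 6^2 - 4 * 6 + 0
= 72 - 24 + 0
= 48
Compute f(2):
f(2) = 2 * 2^2 - 4 * 2 + 0
= 8 - 8 + 0
= 0
Net change = 48 - 0 = 48

48


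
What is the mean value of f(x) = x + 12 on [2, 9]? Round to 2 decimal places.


Average value = 1/(b-a) * integral from a to b of f(x) dx
First compute the integral of x + 12:
F(x) = (1/2)x^2 + 12x
F(9) = 1/2 * 81 + 12 * 9 = 297/2
F(2) = 1/2 * 4 + 12 * 2 = 26
Integral = 297/2 - 26 = 245/2
Average = (245/2) / (9 - 2) = (245/2) / 7
= 35/2 = 17.50

17.50


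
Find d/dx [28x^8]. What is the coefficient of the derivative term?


We apply the power rule: d/dx [ax^n] = a*n * x^(n-1)
d/dx [28x^8]
= 28 * 8 * x^(8-1)
= 224x^7
The coefficient is 224

224


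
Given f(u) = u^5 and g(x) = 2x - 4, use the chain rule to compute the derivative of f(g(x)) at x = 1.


Using the chain rule: (f(g(x)))' = f'(g(x)) * g'(x)
First, find g(1):
g(1) = 2 * 1 - 4 = -2
Next, f'(u) = 5u^4
And g'(x) = 2
So f'(g(1)) * g'(1)
= 5 * (-2)^4 * 2
= 5 * 16 * 2
= 160

160


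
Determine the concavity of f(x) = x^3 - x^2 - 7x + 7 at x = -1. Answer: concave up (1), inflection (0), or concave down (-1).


Concavity is determined by the sign of f''(x).
f(x) = x^3 - x^2 - 7x + 7
f'(x) = 3x^2 - 2x - 7
f''(x) = 6x - 2
f''(-1) = 6 * (-1) - 2
= -6 - 2
= -8
Since f''(-1) < 0, the function is concave down (-1)

-1


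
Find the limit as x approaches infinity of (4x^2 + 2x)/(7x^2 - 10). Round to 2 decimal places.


For limits at infinity with equal-degree polynomials,
we compare leading coefficients.
Numerator leading term: 4x^2
Denominator leading term: 7x^2
Divide both by x^2:
lim = (4 + 2/x) / (7 - 10/x^2)
As x -> infinity, the 1/x and 1/x^2 terms vanish:
= 4/7 ≈ 0.57

0.57


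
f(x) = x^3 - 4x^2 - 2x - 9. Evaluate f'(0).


Differentiate f(x) = x^3 - 4x^2 - 2x - 9 term by term:
f'(x) = 3x^2 - 8x - 2
Substitute x = 0:
f'(0) = 3 * 0^2 - 8 * 0 - 2
= 0 + 0 - 2
= -2

-2


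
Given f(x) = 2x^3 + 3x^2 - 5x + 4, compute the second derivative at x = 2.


First derivative:
f'(x) = 6x^2 + 6x - 5
Second derivative:
f''(x) = 12x + 6
Substitute x = 2:
f''(2) = 12 * 2 + 6
= 24 + 6
= 30

30


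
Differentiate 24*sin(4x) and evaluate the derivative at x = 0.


Apply the chain rule to differentiate 24*sin(4x):
d/dx [24*sin(4x)]
= 24 * cos(4x) * d/dx(4x)
= 24 * 4 * cos(4x)
= 96 * cos(4x)
Evaluate at x = 0:
= 96 * cos(0)
= 96 * 1
= 96

96


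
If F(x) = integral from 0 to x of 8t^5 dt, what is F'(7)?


By the Fundamental Theorem of Calculus (Part 1):
If F(x) = integral from 0 to x of f(t) dt, then F'(x) = f(x)
Here f(t) = 8t^5
So F'(x) = 8x^5
Evaluate at x = 7:
F'(7) = 8 * 7^5
= 8 * 16807
= 134456

134456


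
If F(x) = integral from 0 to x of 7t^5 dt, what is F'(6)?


By the Fundamental Theorem of Calculus (Part 1):
If F(x) = integral from 0 to x of f(t) dt, then F'(x) = f(x)
Here f(t) = 7t^5
So F'(x) = 7x^5
Evaluate at x = 6:
F'(6) = 7 * 6^5
= 7 * 7776
= 54432

54432


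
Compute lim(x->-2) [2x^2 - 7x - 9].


Since polynomials are continuous, we use direct substitution.
lim(x->-2) of 2x^2 - 7x - 9
= 2 * (-2)^2 - 7 * (-2) - 9
= 8 + 14 - 9
= 13

13


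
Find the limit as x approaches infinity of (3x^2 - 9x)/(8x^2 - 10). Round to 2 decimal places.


For limits at infinity with equal-degree polynomials,
we compare leading coefficients.
Numerator leading term: 3x^2
Denominator leading term: 8x^2
Divide both by x^2:
lim = (3 - 9/x) / (8 - 10/x^2)
As x -> infinity, the 1/x and 1/x^2 terms vanish:
= 3/8 ≈ 0.38

0.38


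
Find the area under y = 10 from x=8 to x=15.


The area under a constant function y = 10 is a rectangle.
Width = 15 - 8 = 7
Height = 10
Area = width * height
= 7 * 10
= 70

70


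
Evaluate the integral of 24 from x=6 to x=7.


The integral of a constant k over [a, b] equals k * (b - a).
integral from 6 to 7 of 24 dx
= 24 * (7 - 6)
= 24 * 1
= 24

24


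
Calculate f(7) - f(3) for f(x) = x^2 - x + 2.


Net change = f(b) - f(a)
f(x) = x^2 - x + 2
Compute f(7):
f(7) = 1 * 7^2 - 1 * 7 + 2
= 49 - 7 + 2
= 44
Compute f(3):
f(3) = 1 * 3^2 - 1 * 3 + 2
= 9 - 3 + 2
= 8
Net change = 44 - 8 = 36

36


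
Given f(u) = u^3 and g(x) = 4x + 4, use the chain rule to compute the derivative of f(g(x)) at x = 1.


Using the chain rule: (f(g(x)))' = f'(g(x)) * g'(x)
First, find g(1):
g(1) = 4 * 1 + 4 = 8
Next, f'(u) = 3u^2
And g'(x) = 4
So f'(g(1)) * g'(1)
= 3 * 8^2 * 4
= 3 * 64 * 4
= 768

768


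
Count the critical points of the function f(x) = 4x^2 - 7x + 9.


Find where f'(x) = 0:
f'(x) = 8x - 7
Set f'(x) = 0:
8x - 7 = 0
x = 7 / 8 = 7/8
This is a linear equation in x, so there is exactly one solution.
Number of critical points: 1

1


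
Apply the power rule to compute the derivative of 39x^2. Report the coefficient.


We apply the power rule: d/dx [ax^n] = a*n * x^(n-1)
d/dx [39x^2]
= 39 * 2 * x^(2-1)
= 78x
The coefficient is 78

78


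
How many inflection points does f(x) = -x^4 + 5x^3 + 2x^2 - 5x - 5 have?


Inflection points occur where f''(x) = 0 and concavity changes.
f(x) = -x^4 + 5x^3 + 2x^2 - 5x - 5
f'(x) = -4x^3 + 15x^2 + 4x - 5
f''(x) = -12x^2 + 30x + 4
This is a quadratic in x. Use the discriminant to count real roots.
Discriminant = (30)^2 - 4 * (-12) * 4
= 900 - (-192)
= 1092
Since discriminant > 0, f''(x) = 0 has 2 distinct real solutions.
A quadratic with two distinct real roots changes sign at each root, so concavity changes at both.
Number of inflection points: 2

2


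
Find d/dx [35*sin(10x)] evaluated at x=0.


Apply the chain rule to differentiate 35*sin(10x):
d/dx [35*sin(10x)]
= 35 * cos(10x) * d/dx(10x)
= 35 * 10 * cos(10x)
= 350 * cos(10x)
Evaluate at x = 0:
= 350 * cos(0)
= 350 * 1
= 350

350


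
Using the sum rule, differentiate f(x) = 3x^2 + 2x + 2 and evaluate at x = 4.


Differentiate term by term using power and sum rules:
f(x) = 3x^2 + 2x + 2
f'(x) = 6x + 2
Substitute x = 4:
f'(4) = 6 * 4 + 2
= 24 + 2
= 26

26


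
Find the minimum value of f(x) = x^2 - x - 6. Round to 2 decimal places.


For a quadratic f(x) = ax^2 + bx + c with a > 0, the minimum is at the vertex.
Vertex x-coordinate: x = -b/(2a)
x = -(-1) / (2 * 1)
x = 1/2
Substitute back to find the minimum value:
f(1/2) = 1 * (1/2)^2 - 1 * (1/2) - 6
= 1/4 - 1/2 - 6
= -25/4 = -6.25

-6.25


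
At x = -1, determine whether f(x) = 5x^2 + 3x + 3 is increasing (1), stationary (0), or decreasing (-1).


Compute f'(x) to determine behavior:
f'(x) = 10x + 3
f'(-1) = 10 * (-1) + 3
= -10 + 3
= -7
Since f'(-1) < 0, the function is decreasing (-1)

-1


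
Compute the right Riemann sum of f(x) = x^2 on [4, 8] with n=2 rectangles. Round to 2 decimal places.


Right Riemann sum uses right endpoints of each subinterval.
Interval: [4, 8], n = 2
dx = (8 - 4) / 2 = 2
Right endpoints: [6, 8]
f values: [36, 64]
Sum = dx * (sum of f values)
= 2 * 100
= 200 = 200.00

200.00


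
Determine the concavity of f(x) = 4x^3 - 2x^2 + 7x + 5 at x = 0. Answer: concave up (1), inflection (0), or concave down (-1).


Concavity is determined by the sign of f''(x).
f(x) = 4x^3 - 2x^2 + 7x + 5
f'(x) = 12x^2 - 4x + 7
f''(x) = 24x - 4
f''(0) = 24 * 0 - 4
= 0 - 4
= -4
Since f''(0) < 0, the function is concave down (-1)

-1


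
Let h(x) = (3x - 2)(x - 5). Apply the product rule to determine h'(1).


Let u(x) = 3x - 2 and v(x) = x - 5
u'(x) = 3
v'(x) = 1
Product rule: h'(x) = u'(x)*v(x) + u(x)*v'(x)
= 3 * (x - 5) + (3x - 2) * 1
At x = 1:
u(1) = 3 * 1 - 2 = 1
v(1) = 1 * 1 - 5 = -4
h'(1) = 3 * (-4) + 1 * 1
= -12 + 1
= -11

-11


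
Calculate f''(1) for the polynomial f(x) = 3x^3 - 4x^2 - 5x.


First derivative:
f'(x) = 9x^2 - 8x - 5
Second derivative:
f''(x) = 18x - 8
Substitute x = 1:
f''(1) = 18 * 1 - 8
= 18 - 8
= 10

10


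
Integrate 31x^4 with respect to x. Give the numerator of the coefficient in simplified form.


Apply the power rule for integration:
integral of ax^n dx = a/(n+1) * x^(n+1) + C
integral of 31x^4 dx
= 31/5 * x^5 + C
The coefficient in lowest terms is 31/5, and its numerator is 31

31


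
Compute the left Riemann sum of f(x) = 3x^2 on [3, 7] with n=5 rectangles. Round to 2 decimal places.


Left Riemann sum uses left endpoints of each subinterval.
Interval: [3, 7], n = 5
dx = (7 - 3) / 5 = 4/5
Left endpoints: [3, 19/5, 23/5, 27/5, 31/5]
f values: [27, 1083/25, 1587/25, 2187/25, 2883/25]
Sum = dx * (sum of f values)
= 4/5 * 1683/5
= 6732/25 = 269.28

269.28


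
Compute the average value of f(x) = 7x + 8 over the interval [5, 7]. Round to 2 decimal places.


Average value = 1/(b-a) * integral from a to b of f(x) dx
First compute the integral of 7x + 8:
F(x) = (7/2)x^2 + 8x
F(7) = 7/2 * 49 + 8 * 7 = 455/2
F(5) = 7/2 * 25 + 8 * 5 = 255/2
Integral = 455/2 - 255/2 = 100
Average = 100 / (7 - 5) = 100 / 2
= 50 = 50.00

50.00


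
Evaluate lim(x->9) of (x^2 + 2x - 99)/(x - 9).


Direct substitution gives 0/0, so we factor the numerator.
Factor: (x^2 + 2x - 99) = (x - 9)(x + 11)
Cancel the common factor (x - 9):
(x^2 + 2x - 99)/(x - 9) = (x + 11)
Now substitute x = 9:
= (9) - (-11) = 20

20


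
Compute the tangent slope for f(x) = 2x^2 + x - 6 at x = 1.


The slope of the tangent line equals f'(x) at the point.
f(x) = 2x^2 + x - 6
f'(x) = 4x + 1
At x = 1:
f'(1) = 4 * 1 + 1
= 4 + 1
= 5

5


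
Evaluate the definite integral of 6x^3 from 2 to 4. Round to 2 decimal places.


Find the antiderivative of 6x^3:
F(x) = 6/4 * x^4
Apply the Fundamental Theorem of Calculus:
F(4) - F(2)
= 6/4 * 4^4 - 6/4 * 2^4
= 6/4 * (256 - 16)
= 6/4 * 240
= 360 = 360.00

360.00


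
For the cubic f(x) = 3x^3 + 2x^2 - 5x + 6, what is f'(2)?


Differentiate f(x) = 3x^3 + 2x^2 - 5x + 6 term by term:
f'(x) = 9x^2 + 4x - 5
Substitute x = 2:
f'(2) = 9 * 2^2 + 4 * 2 - 5
= 36 + 8 - 5
= 39

39


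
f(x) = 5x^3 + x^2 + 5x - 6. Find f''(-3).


First derivative:
f'(x) = 15x^2 + 2x + 5
Second derivative:
f''(x) = 30x + 2
Substitute x = -3:
f''(-3) = 30 * (-3) + 2
= -90 + 2
= -88

-88


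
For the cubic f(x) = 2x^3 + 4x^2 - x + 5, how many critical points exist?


Find where f'(x) = 0:
f(x) = 2x^3 + 4x^2 - x + 5
f'(x) = 6x^2 + 8x - 1
This is a quadratic in x. Use the discriminant to count real roots.
Discriminant = (8)^2 - 4 * 6 * (-1)
= 64 - (-24)
= 88
Since discriminant > 0, f'(x) = 0 has 2 real solutions.
Number of critical points: 2

2


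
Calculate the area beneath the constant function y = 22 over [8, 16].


The area under a constant function y = 22 is a rectangle.
Width = 16 - 8 = 8
Height = 22
Area = width * height
= 8 * 22
= 176

176


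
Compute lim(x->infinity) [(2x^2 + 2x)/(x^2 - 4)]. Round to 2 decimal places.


For limits at infinity with equal-degree polynomials,
we compare leading coefficients.
Numerator leading term: 2x^2
Denominator leading term: x^2
Divide both by x^2:
lim = (2 + 2/x) / (1 - 4/x^2)
As x -> infinity, the 1/x and 1/x^2 terms vanish:
= 2/1 = 2 = 2.00

2.00


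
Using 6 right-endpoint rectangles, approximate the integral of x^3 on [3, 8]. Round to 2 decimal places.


Right Riemann sum uses right endpoints of each subinterval.
Interval: [3, 8], n = 6
dx = (8 - 3) / 6 = 5/6
Right endpoints: [23/6, 14/3, 11/2, 19/3, 43/6, 8]
f values: [12167/216, 2744/27, 1331/8, 6859/27, 79507/216, 512]
Sum = dx * (sum of f values)
= 5/6 * 35003/24
= 175015/144 ≈ 1215.38

1215.38


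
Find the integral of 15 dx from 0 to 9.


The integral of a constant k over [a, b] equals k * (b - a).
integral from 0 to 9 of 15 dx
= 15 * (9 - 0)
= 15 * 9
= 135

135


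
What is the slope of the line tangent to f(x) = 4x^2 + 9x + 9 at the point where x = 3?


The slope of the tangent line equals f'(x) at the point.
f(x) = 4x^2 + 9x + 9
f'(x) = 8x + 9
At x = 3:
f'(3) = 8 * 3 + 9
= 24 + 9
= 33

33


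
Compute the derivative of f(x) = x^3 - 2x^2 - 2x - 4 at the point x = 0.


Differentiate f(x) = x^3 - 2x^2 - 2x - 4 term by term:
f'(x) = 3x^2 - 4x - 2
Substitute x = 0:
f'(0) = 3 * 0^2 - 4 * 0 - 2
= 0 + 0 - 2
= -2

-2


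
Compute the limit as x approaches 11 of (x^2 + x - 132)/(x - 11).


Direct substitution gives 0/0, so we factor the numerator.
Factor: (x^2 + x - 132) = (x - 11)(x + 12)
Cancel the common factor (x - 11):
(x^2 + x - 132)/(x - 11) = (x + 12)
Now substitute x = 11:
= (11) - (-12) = 23

23


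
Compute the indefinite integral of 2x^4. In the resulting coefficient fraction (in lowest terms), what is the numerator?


Apply the power rule for integration:
integral of ax^n dx = a/(n+1) * x^(n+1) + C
integral of 2x^4 dx
= 2/5 * x^5 + C
The coefficient in lowest terms is 2/5, and its numerator is 2

2


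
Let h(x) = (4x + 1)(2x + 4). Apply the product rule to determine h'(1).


Let u(x) = 4x + 1 and v(x) = 2x + 4
u'(x) = 4
v'(x) = 2
Product rule: h'(x) = u'(x)*v(x) + u(x)*v'(x)
= 4 * (2x + 4) + (4x + 1) * 2
At x = 1:
u(1) = 4 * 1 + 1 = 5
v(1) = 2 * 1 + 4 = 6
h'(1) = 4 * 6 + 5 * 2
= 24 + 10
= 34

34


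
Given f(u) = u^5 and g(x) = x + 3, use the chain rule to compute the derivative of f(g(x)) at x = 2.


Using the chain rule: (f(g(x)))' = f'(g(x)) * g'(x)
First, find g(2):
g(2) = 1 * 2 + 3 = 5
Next, f'(u) = 5u^4
And g'(x) = 1
So f'(g(2)) * g'(2)
= 5 * 5^4 * 1
= 5 * 625 * 1
= 3125

3125


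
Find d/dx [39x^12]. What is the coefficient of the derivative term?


We apply the power rule: d/dx [ax^n] = a*n * x^(n-1)
d/dx [39x^12]
= 39 * 12 * x^(12-1)
= 468x^11
The coefficient is 468

468


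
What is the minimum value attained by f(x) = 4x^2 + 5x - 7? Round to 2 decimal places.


For a quadratic f(x) = ax^2 + bx + c with a > 0, the minimum is at the vertex.
Vertex x-coordinate: x = -b/(2a)
x = -(5) / (2 * 4)
x = -5/8
Substitute back to find the minimum value:
f(-5/8) = 4 * (-5/8)^2 + 5 * (-5/8) - 7
= 25/16 - 25/8 - 7
= -137/16 ≈ -8.56

-8.56


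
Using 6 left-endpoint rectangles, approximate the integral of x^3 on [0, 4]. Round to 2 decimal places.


Left Riemann sum uses left endpoints of each subinterval.
Interval: [0, 4], n = 6
dx = (4 - 0) / 6 = 2/3
Left endpoints: [0, 2/3, 4/3, 2, 8/3, 10/3]
f values: [0, 8/27, 64/27, 8, 512/27, 1000/27]
Sum = dx * (sum of f values)
= 2/3 * 200/3
= 400/9 ≈ 44.44

44.44


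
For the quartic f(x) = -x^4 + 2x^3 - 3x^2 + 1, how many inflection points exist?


Inflection points occur where f''(x) = 0 and concavity changes.
f(x) = -x^4 + 2x^3 - 3x^2 + 1
f'(x) = -4x^3 + 6x^2 - 6x
f''(x) = -12x^2 + 12x - 6
This is a quadratic in x. Use the discriminant to count real roots.
Discriminant = (12)^2 - 4 * (-12) * (-6)
= 144 - 288
= -144
Since discriminant < 0, f''(x) = 0 has no real solutions.
Number of inflection points: 0

0


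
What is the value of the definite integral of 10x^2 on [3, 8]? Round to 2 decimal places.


Find the antiderivative of 10x^2:
F(x) = 10/3 * x^3
Apply the Fundamental Theorem of Calculus:
F(8) - F(3)
= 10/3 * 8^3 - 10/3 * 3^3
= 10/3 * (512 - 27)
= 10/3 * 485
= 4850/3 ≈ 1616.67

1616.67


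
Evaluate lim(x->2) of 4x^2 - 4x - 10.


Since polynomials are continuous, we use direct substitution.
lim(x->2) of 4x^2 - 4x - 10
= 4 * 2^2 - 4 * 2 - 10
= 16 - 8 - 10
= -2

-2


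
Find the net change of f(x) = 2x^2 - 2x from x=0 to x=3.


Net change = f(b) - f(a)
f(x) = 2x^2 - 2x
Compute f(3):
f(3) = 2 * 3^2 - 2 * 3 + 0
= 18 - 6 + 0
= 12
Compute f(0):
f(0) = 2 * 0^2 - 2 * 0 + 0
= 0 + 0 + 0
= 0
Net change = 12 - 0 = 12

12


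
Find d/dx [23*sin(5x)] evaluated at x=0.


Apply the chain rule to differentiate 23*sin(5x):
d/dx [23*sin(5x)]
= 23 * cos(5x) * d/dx(5x)
= 23 * 5 * cos(5x)
= 115 * cos(5x)
Evaluate at x = 0:
= 115 * cos(0)
= 115 * 1
= 115

115


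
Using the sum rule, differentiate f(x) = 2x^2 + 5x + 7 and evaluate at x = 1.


Differentiate term by term using power and sum rules:
f(x) = 2x^2 + 5x + 7
f'(x) = 4x + 5
Substitute x = 1:
f'(1) = 4 * 1 + 5
= 4 + 5
= 9

9


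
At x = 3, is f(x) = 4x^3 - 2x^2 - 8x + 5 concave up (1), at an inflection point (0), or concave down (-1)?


Concavity is determined by the sign of f''(x).
f(x) = 4x^3 - 2x^2 - 8x + 5
f'(x) = 12x^2 - 4x - 8
f''(x) = 24x - 4
f''(3) = 24 * 3 - 4
= 72 - 4
= 68
Since f''(3) > 0, the function is concave up (1)

1


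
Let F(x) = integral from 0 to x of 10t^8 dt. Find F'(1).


By the Fundamental Theorem of Calculus (Part 1):
If F(x) = integral from 0 to x of f(t) dt, then F'(x) = f(x)
Here f(t) = 10t^8
So F'(x) = 10x^8
Evaluate at x = 1:
F'(1) = 10 * 1^8
= 10 * 1
= 10

10


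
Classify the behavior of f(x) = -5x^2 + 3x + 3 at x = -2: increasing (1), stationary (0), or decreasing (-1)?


Compute f'(x) to determine behavior:
f'(x) = -10x + 3
f'(-2) = -10 * (-2) + 3
= 20 + 3
= 23
Since f'(-2) > 0, the function is increasing (1)

1


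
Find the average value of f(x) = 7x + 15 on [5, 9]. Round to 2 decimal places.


Average value = 1/(b-a) * integral from a to b of f(x) dx
First compute the integral of 7x + 15:
F(x) = (7/2)x^2 + 15x
F(9) = 7/2 * 81 + 15 * 9 = 837/2
F(5) = 7/2 * 25 + 15 * 5 = 325/2
Integral = 837/2 - 325/2 = 256
Average = 256 / (9 - 5) = 256 / 4
= 64 = 64.00

64.00


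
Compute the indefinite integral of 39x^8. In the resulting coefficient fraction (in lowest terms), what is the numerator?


Apply the power rule for integration:
integral of ax^n dx = a/(n+1) * x^(n+1) + C
integral of 39x^8 dx
= 39/9 * x^9 + C
= 13/3 * x^9 + C
The coefficient in lowest terms is 13/3, and its numerator is 13

13


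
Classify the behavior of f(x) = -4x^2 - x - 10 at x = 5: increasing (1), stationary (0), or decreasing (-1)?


Compute f'(x) to determine behavior:
f'(x) = -8x - 1
f'(5) = -8 * 5 - 1
= -40 - 1
= -41
Since f'(5) < 0, the function is decreasing (-1)

-1


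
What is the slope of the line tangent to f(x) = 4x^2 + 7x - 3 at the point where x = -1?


The slope of the tangent line equals f'(x) at the point.
f(x) = 4x^2 + 7x - 3
f'(x) = 8x + 7
At x = -1:
f'(-1) = 8 * (-1) + 7
= -8 + 7
= -1

-1


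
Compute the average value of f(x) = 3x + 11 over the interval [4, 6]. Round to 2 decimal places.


Average value = 1/(b-a) * integral from a to b of f(x) dx
First compute the integral of 3x + 11:
F(x) = (3/2)x^2 + 11x
F(6) = 3/2 * 36 + 11 * 6 = 120
F(4) = 3/2 * 16 + 11 * 4 = 68
Integral = 120 - 68 = 52
Average = 52 / (6 - 4) = 52 / 2
= 26 = 26.00

26.00


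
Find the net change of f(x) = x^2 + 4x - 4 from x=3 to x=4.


Net change = f(b) - f(a)
f(x) = x^2 + 4x - 4
Compute f(4):
f(4) = 1 * 4^2 + 4 * 4 - 4
= 16 + 16 - 4
= 28
Compute f(3):
f(3) = 1 * 3^2 + 4 * 3 - 4
= 9 + 12 - 4
= 17
Net change = 28 - 17 = 11

11


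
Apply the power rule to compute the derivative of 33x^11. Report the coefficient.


We apply the power rule: d/dx [ax^n] = a*n * x^(n-1)
d/dx [33x^11]
= 33 * 11 * x^(11-1)
= 363x^10
The coefficient is 363

363


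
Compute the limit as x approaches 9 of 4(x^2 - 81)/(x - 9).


Direct substitution gives 0/0, so we factor the numerator.
Factor: 4(x^2 - 81) = 4 * (x - 9)(x + 9)
Cancel the common factor (x - 9):
4(x^2 - 81)/(x - 9) = 4 * (x + 9)
Now substitute x = 9:
= 4 * (9 + 9) = 72

72


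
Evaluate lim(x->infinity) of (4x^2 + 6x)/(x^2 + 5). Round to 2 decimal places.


For limits at infinity with equal-degree polynomials,
we compare leading coefficients.
Numerator leading term: 4x^2
Denominator leading term: x^2
Divide both by x^2:
lim = (4 + 6/x) / (1 + 5/x^2)
As x -> infinity, the 1/x and 1/x^2 terms vanish:
= 4/1 = 4 = 4.00

4.00


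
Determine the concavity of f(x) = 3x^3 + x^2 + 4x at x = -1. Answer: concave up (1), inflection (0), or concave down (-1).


Concavity is determined by the sign of f''(x).
f(x) = 3x^3 + x^2 + 4x
f'(x) = 9x^2 + 2x + 4
f''(x) = 18x + 2
f''(-1) = 18 * (-1) + 2
= -18 + 2
= -16
Since f''(-1) < 0, the function is concave down (-1)

-1


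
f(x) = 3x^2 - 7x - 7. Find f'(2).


Differentiate term by term using power and sum rules:
f(x) = 3x^2 - 7x - 7
f'(x) = 6x - 7
Substitute x = 2:
f'(2) = 6 * 2 - 7
= 12 - 7
= 5

5


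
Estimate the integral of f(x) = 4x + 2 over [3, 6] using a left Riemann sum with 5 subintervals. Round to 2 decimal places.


Left Riemann sum uses left endpoints of each subinterval.
Interval: [3, 6], n = 5
dx = (6 - 3) / 5 = 3/5
Left endpoints: [3, 18/5, 21/5, 24/5, 27/5]
f values: [14, 82/5, 94/5, 106/5, 118/5]
Sum = dx * (sum of f values)
= 3/5 * 94
= 282/5 = 56.40

56.40


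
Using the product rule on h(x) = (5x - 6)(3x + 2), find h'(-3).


Let u(x) = 5x - 6 and v(x) = 3x + 2
u'(x) = 5
v'(x) = 3
Product rule: h'(x) = u'(x)*v(x) + u(x)*v'(x)
= 5 * (3x + 2) + (5x - 6) * 3
At x = -3:
u(-3) = 5 * (-3) - 6 = -21
v(-3) = 3 * (-3) + 2 = -7
h'(-3) = 5 * (-7) + (-21) * 3
= -35 - 63
= -98

-98


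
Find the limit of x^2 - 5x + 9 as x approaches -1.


Since polynomials are continuous, we use direct substitution.
lim(x->-1) of x^2 - 5x + 9
= 1 * (-1)^2 - 5 * (-1) + 9
= 1 + 5 + 9
= 15

15


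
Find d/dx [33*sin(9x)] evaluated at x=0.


Apply the chain rule to differentiate 33*sin(9x):
d/dx [33*sin(9x)]
= 33 * cos(9x) * d/dx(9x)
= 33 * 9 * cos(9x)
= 297 * cos(9x)
Evaluate at x = 0:
= 297 * cos(0)
= 297 * 1
= 297

297


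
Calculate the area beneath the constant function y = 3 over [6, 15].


The area under a constant function y = 3 is a rectangle.
Width = 15 - 6 = 9
Height = 3
Area = width * height
= 9 * 3
= 27

27


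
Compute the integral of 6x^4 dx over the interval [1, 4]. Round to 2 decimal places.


Find the antiderivative of 6x^4:
F(x) = 6/5 * x^5
Apply the Fundamental Theorem of Calculus:
F(4) - F(1)
= 6/5 * 4^5 - 6/5 * 1^5
= 6/5 * (1024 - 1)
= 6/5 * 1023
= 6138/5 = 1227.60

1227.60


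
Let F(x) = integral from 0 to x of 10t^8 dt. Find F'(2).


By the Fundamental Theorem of Calculus (Part 1):
If F(x) = integral from 0 to x of f(t) dt, then F'(x) = f(x)
Here f(t) = 10t^8
So F'(x) = 10x^8
Evaluate at x = 2:
F'(2) = 10 * 2^8
= 10 * 256
= 2560

2560


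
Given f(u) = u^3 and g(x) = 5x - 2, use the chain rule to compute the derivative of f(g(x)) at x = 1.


Using the chain rule: (f(g(x)))' = f'(g(x)) * g'(x)
First, find g(1):
g(1) = 5 * 1 - 2 = 3
Next, f'(u) = 3u^2
And g'(x) = 5
So f'(g(1)) * g'(1)
= 3 * 3^2 * 5
= 3 * 9 * 5
= 135

135


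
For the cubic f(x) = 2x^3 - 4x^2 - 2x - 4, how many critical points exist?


Find where f'(x) = 0:
f(x) = 2x^3 - 4x^2 - 2x - 4
f'(x) = 6x^2 - 8x - 2
This is a quadratic in x. Use the discriminant to count real roots.
Discriminant = (-8)^2 - 4 * 6 * (-2)
= 64 - (-48)
= 112
Since discriminant > 0, f'(x) = 0 has 2 real solutions.
Number of critical points: 2

2


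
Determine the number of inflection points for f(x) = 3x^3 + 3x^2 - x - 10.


Inflection points occur where f''(x) = 0 and concavity changes.
f(x) = 3x^3 + 3x^2 - x - 10
f'(x) = 9x^2 + 6x - 1
f''(x) = 18x + 6
Set f''(x) = 0:
18x + 6 = 0
x = -6 / 18 = -1/3
Since f''(x) is linear (degree 1), it changes sign at this point.
Therefore there is exactly 1 inflection point.

1


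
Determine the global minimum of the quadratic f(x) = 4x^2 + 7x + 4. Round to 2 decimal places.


For a quadratic f(x) = ax^2 + bx + c with a > 0, the minimum is at the vertex.
Vertex x-coordinate: x = -b/(2a)
x = -(7) / (2 * 4)
x = -7/8
Substitute back to find the minimum value:
f(-7/8) = 4 * (-7/8)^2 + 7 * (-7/8) + 4
= 49/16 - 49/8 + 4
= 15/16 ≈ 0.94

0.94


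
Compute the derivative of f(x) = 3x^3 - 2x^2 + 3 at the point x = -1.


Differentiate f(x) = 3x^3 - 2x^2 + 3 term by term:
f'(x) = 9x^2 - 4x
Substitute x = -1:
f'(-1) = 9 * (-1)^2 - 4 * (-1) + 0
= 9 + 4 + 0
= 13

13


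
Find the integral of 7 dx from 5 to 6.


The integral of a constant k over [a, b] equals k * (b - a).
integral from 5 to 6 of 7 dx
= 7 * (6 - 5)
= 7 * 1
= 7

7


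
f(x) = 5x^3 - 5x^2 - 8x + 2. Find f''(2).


First derivative:
f'(x) = 15x^2 - 10x - 8
Second derivative:
f''(x) = 30x - 10
Substitute x = 2:
f''(2) = 30 * 2 - 10
= 60 - 10
= 50

50


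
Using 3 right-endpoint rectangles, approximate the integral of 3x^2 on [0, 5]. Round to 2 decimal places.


Right Riemann sum uses right endpoints of each subinterval.
Interval: [0, 5], n = 3
dx = (5 - 0) / 3 = 5/3
Right endpoints: [5/3, 10/3, 5]
f values: [25/3, 100/3, 75]
Sum = dx * (sum of f values)
= 5/3 * 350/3
= 1750/9 ≈ 194.44

194.44


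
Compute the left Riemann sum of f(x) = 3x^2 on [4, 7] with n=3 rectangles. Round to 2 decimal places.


Left Riemann sum uses left endpoints of each subinterval.
Interval: [4, 7], n = 3
dx = (7 - 4) / 3 = 1
Left endpoints: [4, 5, 6]
f values: [48, 75, 108]
Sum = dx * (sum of f values)
= 1 * 231
= 231 = 231.00

231.00


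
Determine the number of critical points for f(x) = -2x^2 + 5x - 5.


Find where f'(x) = 0:
f'(x) = -4x + 5
Set f'(x) = 0:
-4x + 5 = 0
x = -5 / (-4) = 5/4
This is a linear equation in x, so there is exactly one solution.
Number of critical points: 1

1


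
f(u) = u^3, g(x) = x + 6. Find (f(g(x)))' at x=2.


Using the chain rule: (f(g(x)))' = f'(g(x)) * g'(x)
First, find g(2):
g(2) = 1 * 2 + 6 = 8
Next, f'(u) = 3u^2
And g'(x) = 1
So f'(g(2)) * g'(2)
= 3 * 8^2 * 1
= 3 * 64 * 1
= 192

192


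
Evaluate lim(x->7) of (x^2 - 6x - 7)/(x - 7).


Direct substitution gives 0/0, so we factor the numerator.
Factor: (x^2 - 6x - 7) = (x - 7)(x + 1)
Cancel the common factor (x - 7):
(x^2 - 6x - 7)/(x - 7) = (x + 1)
Now substitute x = 7:
= (7) - (-1) = 8

8


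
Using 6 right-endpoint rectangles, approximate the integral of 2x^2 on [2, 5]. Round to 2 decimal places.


Right Riemann sum uses right endpoints of each subinterval.
Interval: [2, 5], n = 6
dx = (5 - 2) / 6 = 1/2
Right endpoints: [5/2, 3, 7/2, 4, 9/2, 5]
f values: [25/2, 18, 49/2, 32, 81/2, 50]
Sum = dx * (sum of f values)
= 1/2 * 355/2
= 355/4 = 88.75

88.75


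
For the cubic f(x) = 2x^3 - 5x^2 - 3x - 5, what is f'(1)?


Differentiate f(x) = 2x^3 - 5x^2 - 3x - 5 term by term:
f'(x) = 6x^2 - 10x - 3
Substitute x = 1:
f'(1) = 6 * 1^2 - 10 * 1 - 3
= 6 - 10 - 3
= -7

-7


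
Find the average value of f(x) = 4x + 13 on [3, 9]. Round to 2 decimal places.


Average value = 1/(b-a) * integral from a to b of f(x) dx
First compute the integral of 4x + 13:
F(x) = 2x^2 + 13x
F(9) = 2 * 81 + 13 * 9 = 279
F(3) = 2 * 9 + 13 * 3 = 57
Integral = 279 - 57 = 222
Average = 222 / (9 - 3) = 222 / 6
= 37 = 37.00

37.00


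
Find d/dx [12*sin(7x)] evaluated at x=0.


Apply the chain rule to differentiate 12*sin(7x):
d/dx [12*sin(7x)]
= 12 * cos(7x) * d/dx(7x)
= 12 * 7 * cos(7x)
= 84 * cos(7x)
Evaluate at x = 0:
= 84 * cos(0)
= 84 * 1
= 84

84


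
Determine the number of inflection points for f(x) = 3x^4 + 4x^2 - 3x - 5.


Inflection points occur where f''(x) = 0 and concavity changes.
f(x) = 3x^4 + 4x^2 - 3x - 5
f'(x) = 12x^3 + 8x - 3
f''(x) = 36x^2 + 8
This is a quadratic in x. Use the discriminant to count real roots.
Discriminant = (0)^2 - 4 * 36 * 8
= 0 - 1152
= -1152
Since discriminant < 0, f''(x) = 0 has no real solutions.
Number of inflection points: 0

0


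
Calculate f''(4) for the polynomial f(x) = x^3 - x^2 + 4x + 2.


First derivative:
f'(x) = 3x^2 - 2x + 4
Second derivative:
f''(x) = 6x - 2
Substitute x = 4:
f''(4) = 6 * 4 - 2
= 24 - 2
= 22

22


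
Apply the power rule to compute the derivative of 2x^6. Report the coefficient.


We apply the power rule: d/dx [ax^n] = a*n * x^(n-1)
d/dx [2x^6]
= 2 * 6 * x^(6-1)
= 12x^5
The coefficient is 12

12


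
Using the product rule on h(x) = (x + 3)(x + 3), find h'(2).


Let u(x) = x + 3 and v(x) = x + 3
u'(x) = 1
v'(x) = 1
Product rule: h'(x) = u'(x)*v(x) + u(x)*v'(x)
= 1 * (x + 3) + (x + 3) * 1
At x = 2:
u(2) = 1 * 2 + 3 = 5
v(2) = 1 * 2 + 3 = 5
h'(2) = 1 * 5 + 5 * 1
= 5 + 5
= 10

10


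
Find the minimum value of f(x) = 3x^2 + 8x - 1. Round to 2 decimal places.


For a quadratic f(x) = ax^2 + bx + c with a > 0, the minimum is at the vertex.
Vertex x-coordinate: x = -b/(2a)
x = -(8) / (2 * 3)
x = -8/6 = -4/3
Substitute back to find the minimum value:
f(-4/3) = 3 * (-4/3)^2 + 8 * (-4/3) - 1
= 16/3 - 32/3 - 1
= -19/3 ≈ -6.33

-6.33


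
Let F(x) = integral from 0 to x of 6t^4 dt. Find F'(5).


By the Fundamental Theorem of Calculus (Part 1):
If F(x) = integral from 0 to x of f(t) dt, then F'(x) = f(x)
Here f(t) = 6t^4
So F'(x) = 6x^4
Evaluate at x = 5:
F'(5) = 6 * 5^4
= 6 * 625
= 3750

3750


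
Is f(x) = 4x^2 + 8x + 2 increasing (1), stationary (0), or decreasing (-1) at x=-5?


Compute f'(x) to determine behavior:
f'(x) = 8x + 8
f'(-5) = 8 * (-5) + 8
= -40 + 8
= -32
Since f'(-5) < 0, the function is decreasing (-1)

-1


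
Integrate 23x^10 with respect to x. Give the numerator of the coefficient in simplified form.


Apply the power rule for integration:
integral of ax^n dx = a/(n+1) * x^(n+1) + C
integral of 23x^10 dx
= 23/11 * x^11 + C
The coefficient in lowest terms is 23/11, and its numerator is 23

23


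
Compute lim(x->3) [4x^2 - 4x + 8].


Since polynomials are continuous, we use direct substitution.
lim(x->3) of 4x^2 - 4x + 8
= 4 * 3^2 - 4 * 3 + 8
= 36 - 12 + 8
= 32

32


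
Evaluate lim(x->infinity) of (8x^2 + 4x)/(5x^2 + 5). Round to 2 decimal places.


For limits at infinity with equal-degree polynomials,
we compare leading coefficients.
Numerator leading term: 8x^2
Denominator leading term: 5x^2
Divide both by x^2:
lim = (8 + 4/x) / (5 + 5/x^2)
As x -> infinity, the 1/x and 1/x^2 terms vanish:
= 8/5 = 1.60

1.60


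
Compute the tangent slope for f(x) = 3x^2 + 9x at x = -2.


The slope of the tangent line equals f'(x) at the point.
f(x) = 3x^2 + 9x
f'(x) = 6x + 9
At x = -2:
f'(-2) = 6 * (-2) + 9
= -12 + 9
= -3

-3


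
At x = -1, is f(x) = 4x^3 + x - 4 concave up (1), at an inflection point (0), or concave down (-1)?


Concavity is determined by the sign of f''(x).
f(x) = 4x^3 + x - 4
f'(x) = 12x^2 + 1
f''(x) = 24x
f''(-1) = 24 * (-1) + 0
= -24 + 0
= -24
Since f''(-1) < 0, the function is concave down (-1)

-1


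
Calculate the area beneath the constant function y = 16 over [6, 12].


The area under a constant function y = 16 is a rectangle.
Width = 12 - 6 = 6
Height = 16
Area = width * height
= 6 * 16
= 96

96


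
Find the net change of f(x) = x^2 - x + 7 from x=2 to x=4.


Net change = f(b) - f(a)
f(x) = x^2 - x + 7
Compute f(4):
f(4) = 1 * 4^2 - 1 * 4 + 7
= 16 - 4 + 7
= 19
Compute f(2):
f(2) = 1 * 2^2 - 1 * 2 + 7
= 4 - 2 + 7
= 9
Net change = 19 - 9 = 10

10


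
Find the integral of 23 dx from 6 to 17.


The integral of a constant k over [a, b] equals k * (b - a).
integral from 6 to 17 of 23 dx
= 23 * (17 - 6)
= 23 * 11
= 253

253
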